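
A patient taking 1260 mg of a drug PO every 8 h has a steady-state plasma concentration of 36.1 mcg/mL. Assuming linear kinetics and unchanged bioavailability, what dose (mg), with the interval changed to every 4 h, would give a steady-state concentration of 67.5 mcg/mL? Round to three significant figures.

With linear kinetics, Css is proportional to dose rate (D/τ) at fixed clearance.
D₂ = D₁ × (Css,target / Css,current) × (τ₂/τ₁) = 1260 × (67.5/36.1) × (4/8) = 1178 mg

1180 mg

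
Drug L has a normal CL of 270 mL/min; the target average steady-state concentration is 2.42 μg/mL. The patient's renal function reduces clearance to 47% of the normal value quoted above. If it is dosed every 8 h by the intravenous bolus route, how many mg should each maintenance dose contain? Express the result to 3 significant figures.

147 mg

Convert clearance: 270 mL/min × 60 min/h ÷ 1000 mL/L = 16.20 L/h
Patient clearance = 0.47 × 16.20 = 7.614 L/h
D = CL × Css × τ = 7.614 × 2.42 × 8 = 147.4 mg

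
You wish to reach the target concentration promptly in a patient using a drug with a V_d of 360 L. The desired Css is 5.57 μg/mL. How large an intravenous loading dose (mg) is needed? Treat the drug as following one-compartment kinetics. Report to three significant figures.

2010 mg

LD = Vd × C = 360.0 × 5.570 = 2005 mg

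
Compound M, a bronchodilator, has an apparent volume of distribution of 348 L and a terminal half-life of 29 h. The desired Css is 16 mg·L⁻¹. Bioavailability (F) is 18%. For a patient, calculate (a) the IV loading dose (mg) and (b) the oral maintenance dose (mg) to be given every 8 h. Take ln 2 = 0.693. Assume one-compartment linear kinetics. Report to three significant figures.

(a) 5570 mg; (b) 5910 mg

LD = Vd × C = 348.0 × 16 = 5568 mg
CL = 0.693 × Vd / t½ = 0.693 × 348.0 / 29 = 8.316 L/h
D = CL × Css × τ / F = 8.316 × 16 × 8 / 0.18 = 5914 mg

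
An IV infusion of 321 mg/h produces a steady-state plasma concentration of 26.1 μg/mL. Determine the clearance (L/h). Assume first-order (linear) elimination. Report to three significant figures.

12.3 L/h

At steady state, infusion rate = CL × Css, so CL = rate / Css.
CL = 321 / 26.1 = 12.30 L/h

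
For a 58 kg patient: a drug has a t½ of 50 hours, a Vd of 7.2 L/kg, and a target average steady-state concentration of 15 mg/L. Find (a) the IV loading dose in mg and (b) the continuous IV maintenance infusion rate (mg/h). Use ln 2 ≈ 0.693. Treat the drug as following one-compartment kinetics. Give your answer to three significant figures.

(a) 6260 mg; (b) 86.8 mg/h

Vd = 7.2 L/kg × 58 kg = 417.6 L
LD = Vd × C = 417.6 × 15 = 6264 mg
CL = 0.693 × Vd / t½ = 0.693 × 417.6 / 50 = 5.788 L/h
Infusion rate = CL × Css = 5.788 × 15 = 86.82 mg/h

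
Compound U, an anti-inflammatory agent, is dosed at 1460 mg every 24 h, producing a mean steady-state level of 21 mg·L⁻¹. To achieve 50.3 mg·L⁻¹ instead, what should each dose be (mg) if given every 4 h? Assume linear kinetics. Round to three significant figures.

583 mg

For first-order elimination, Css ∝ F·D/(CL·τ); F and CL are unchanged, so Css ∝ D/τ.
D₂ = D₁ × (Css,target / Css,current) × (τ₂/τ₁) = 1460 × (50.3/21) × (4/24) = 582.8 mg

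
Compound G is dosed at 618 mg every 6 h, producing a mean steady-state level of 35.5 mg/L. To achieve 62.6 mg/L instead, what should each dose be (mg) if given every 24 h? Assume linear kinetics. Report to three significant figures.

For first-order elimination, Css ∝ F·D/(CL·τ); F and CL are unchanged, so Css ∝ D/τ.
D₂ = D₁ × (Css,target / Css,current) × (τ₂/τ₁) = 618 × (62.6/35.5) × (24/6) = 4359 mg

4360 mg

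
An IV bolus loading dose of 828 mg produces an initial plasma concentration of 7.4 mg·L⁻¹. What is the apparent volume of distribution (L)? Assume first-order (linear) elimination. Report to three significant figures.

112 L

Immediately after an IV bolus, C₀ = Dose / Vd, so Vd = Dose / C₀.
Vd = 828 / 7.4 = 111.9 L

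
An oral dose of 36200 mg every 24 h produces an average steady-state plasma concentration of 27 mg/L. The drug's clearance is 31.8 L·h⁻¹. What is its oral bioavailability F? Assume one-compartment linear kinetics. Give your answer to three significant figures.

0.569

F·D/τ = CL·Css at steady state → F = CL·Css·τ / D.
F = 31.8 × 27 × 24 / 36200 = 0.569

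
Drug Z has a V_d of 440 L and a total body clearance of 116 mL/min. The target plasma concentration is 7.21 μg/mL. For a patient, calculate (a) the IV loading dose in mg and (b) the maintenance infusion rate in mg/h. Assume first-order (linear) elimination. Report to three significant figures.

(a) 3170 mg; (b) 50.2 mg/h

Loading: fill Vd to C_target → 440.0 L × 7.21 mg/L = 3172 mg
CL = 116 mL/min = 116 × 0.06 = 6.960 L/h
Maintenance infusion rate = CL × Css = 6.960 × 7.21 = 50.18 mg/h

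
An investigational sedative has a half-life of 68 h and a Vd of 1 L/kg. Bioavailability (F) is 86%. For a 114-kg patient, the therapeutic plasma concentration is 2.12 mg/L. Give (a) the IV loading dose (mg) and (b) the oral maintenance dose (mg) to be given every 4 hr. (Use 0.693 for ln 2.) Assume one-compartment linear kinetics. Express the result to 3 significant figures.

Vd = 1 L/kg × 114 kg = 114.0 L
LD = Vd × C = 114.0 × 2.12 = 241.7 mg
CL = 0.693 × Vd / t½ = 0.693 × 114.0 / 68 = 1.162 L/h
D = CL × Css × τ / F = 1.162 × 2.12 × 4 / 0.86 = 11.46 mg

(a) 242 mg; (b) 11.5 mg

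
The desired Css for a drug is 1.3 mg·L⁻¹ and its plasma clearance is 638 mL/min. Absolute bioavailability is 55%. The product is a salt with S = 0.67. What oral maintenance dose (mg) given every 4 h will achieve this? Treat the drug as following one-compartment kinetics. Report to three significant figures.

540 mg

CL = 638 mL/min × 60/1000 = 38.28 L/h
D = CL × Css × τ / F / S = 38.28 × 1.3 × 4 / 0.55 / 0.67 = 540.2 mg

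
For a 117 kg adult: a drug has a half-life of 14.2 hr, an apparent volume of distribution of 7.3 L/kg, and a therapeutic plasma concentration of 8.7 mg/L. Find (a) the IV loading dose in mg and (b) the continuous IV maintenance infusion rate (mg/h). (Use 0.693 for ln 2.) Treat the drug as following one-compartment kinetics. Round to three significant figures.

Vd(total) = 117 kg × 7.3 L/kg = 854.1 L
LD = Vd × C = 854.1 × 8.7 = 7431 mg
CL = 0.693 × Vd / t½ = 0.693 × 854.1 / 14.2 = 41.68 L/h
Infusion rate = CL × Css = 41.68 × 8.7 = 362.6 mg/h

(a) 7430 mg; (b) 363 mg/h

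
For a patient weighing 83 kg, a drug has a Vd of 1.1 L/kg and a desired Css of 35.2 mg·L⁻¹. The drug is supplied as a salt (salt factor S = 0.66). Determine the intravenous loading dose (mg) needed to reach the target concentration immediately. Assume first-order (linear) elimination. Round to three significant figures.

4870 mg

Vd(total) = 83 kg × 1.1 L/kg = 91.30 L
LD = Vd × C / S = 91.30 × 35.20 / 0.66 = 4869 mg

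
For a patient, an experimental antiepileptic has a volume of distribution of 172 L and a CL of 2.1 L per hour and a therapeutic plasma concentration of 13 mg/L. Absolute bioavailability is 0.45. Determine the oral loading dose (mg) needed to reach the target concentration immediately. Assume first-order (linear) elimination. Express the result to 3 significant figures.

LD = Vd × C / F = 172.0 × 13.00 / 0.45 = 4969 mg

4970 mg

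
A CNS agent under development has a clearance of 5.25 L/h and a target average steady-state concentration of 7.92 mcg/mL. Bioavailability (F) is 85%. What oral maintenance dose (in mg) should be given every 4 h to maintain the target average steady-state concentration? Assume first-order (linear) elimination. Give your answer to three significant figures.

D = CL × Css × τ / F = 5.250 × 7.92 × 4 / 0.85 = 195.7 mg

196 mg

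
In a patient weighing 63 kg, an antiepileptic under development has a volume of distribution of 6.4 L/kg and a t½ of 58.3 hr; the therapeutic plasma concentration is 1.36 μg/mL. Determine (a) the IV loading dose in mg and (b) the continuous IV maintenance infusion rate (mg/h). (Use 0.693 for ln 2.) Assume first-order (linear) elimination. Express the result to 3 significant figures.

(a) 548 mg; (b) 6.52 mg/h

Vd(total) = 63 kg × 6.4 L/kg = 403.2 L
LD = Vd × C = 403.2 × 1.36 = 548.4 mg
CL = 0.693 × Vd / t½ = 0.693 × 403.2 / 58.3 = 4.793 L/h
Infusion rate = CL × Css = 4.793 × 1.36 = 6.518 mg/h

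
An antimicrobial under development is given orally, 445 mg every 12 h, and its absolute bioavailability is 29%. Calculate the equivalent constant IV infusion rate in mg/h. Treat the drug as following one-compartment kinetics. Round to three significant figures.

10.8 mg/h

Equivalent systemic input: infusion rate = F·D/τ.
Rate = 0.29 × 445 / 12 = 10.75 mg/h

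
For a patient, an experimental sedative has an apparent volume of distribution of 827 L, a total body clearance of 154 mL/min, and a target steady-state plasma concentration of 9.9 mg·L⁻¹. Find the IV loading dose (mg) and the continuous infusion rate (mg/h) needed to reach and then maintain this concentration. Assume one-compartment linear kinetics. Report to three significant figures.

Loading dose = Vd × C = 827.0 × 9.9 = 8187 mg
Convert clearance: 154 mL/min × 60 min/h ÷ 1000 mL/L = 9.240 L/h
Maintenance infusion rate = CL × Css = 9.240 × 9.9 = 91.48 mg/h

(a) 8190 mg; (b) 91.5 mg/h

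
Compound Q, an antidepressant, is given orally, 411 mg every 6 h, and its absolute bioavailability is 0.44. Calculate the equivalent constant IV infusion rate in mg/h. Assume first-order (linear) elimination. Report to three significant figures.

30.1 mg/h

Equivalent systemic input: infusion rate = F·D/τ.
Rate = 0.44 × 411 / 6 = 30.14 mg/h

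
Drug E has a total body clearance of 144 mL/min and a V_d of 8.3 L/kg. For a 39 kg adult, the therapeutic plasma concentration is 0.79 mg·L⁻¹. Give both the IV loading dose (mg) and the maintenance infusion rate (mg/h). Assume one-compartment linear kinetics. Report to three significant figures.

(a) 256 mg; (b) 6.83 mg/h

Total Vd = 8.3 × 39 = 323.7 L
Loading dose = Vd × C = 323.7 × 0.79 = 255.7 mg
CL = 144 mL/min × 60/1000 = 8.640 L/h
Maintenance: replace elimination → rate = CL × Css = 8.640 × 0.79 = 6.826 mg/h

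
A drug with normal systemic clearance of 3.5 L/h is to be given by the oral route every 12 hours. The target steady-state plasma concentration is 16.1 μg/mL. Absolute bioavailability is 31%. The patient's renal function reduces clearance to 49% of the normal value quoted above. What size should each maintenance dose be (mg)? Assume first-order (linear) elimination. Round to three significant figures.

Patient clearance = 0.49 × 3.500 = 1.715 L/h
At steady state, dose per interval replaces the amount cleared in that interval: F·D/τ = CL·Css.
D = CL × Css × τ / F = 1.715 × 16.1 × 12 / 0.31 = 1069 mg

1070 mg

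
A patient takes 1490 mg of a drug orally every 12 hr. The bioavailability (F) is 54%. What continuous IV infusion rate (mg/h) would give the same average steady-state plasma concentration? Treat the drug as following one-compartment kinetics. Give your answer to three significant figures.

Equivalent systemic input: infusion rate = F·D/τ.
Rate = 0.54 × 1490 / 12 = 67.05 mg/h

67.1 mg/h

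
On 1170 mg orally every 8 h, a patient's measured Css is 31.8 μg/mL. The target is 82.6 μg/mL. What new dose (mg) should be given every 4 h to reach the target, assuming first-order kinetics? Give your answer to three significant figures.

For first-order elimination, Css ∝ F·D/(CL·τ); F and CL are unchanged, so Css ∝ D/τ.
D₂ = D₁ × (Css,target / Css,current) × (τ₂/τ₁) = 1170 × (82.6/31.8) × (4/8) = 1520 mg

1520 mg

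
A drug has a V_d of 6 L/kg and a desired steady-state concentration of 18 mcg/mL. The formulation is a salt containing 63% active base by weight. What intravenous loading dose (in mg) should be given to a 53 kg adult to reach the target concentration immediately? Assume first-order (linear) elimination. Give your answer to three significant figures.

Total Vd = 6 × 53 = 318.0 L
LD = Vd × C / S = 318.0 × 18.00 / 0.63 = 9086 mg

9090 mg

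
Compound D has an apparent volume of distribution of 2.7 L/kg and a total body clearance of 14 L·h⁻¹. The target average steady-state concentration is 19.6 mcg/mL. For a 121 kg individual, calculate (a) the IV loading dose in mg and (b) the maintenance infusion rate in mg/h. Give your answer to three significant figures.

(a) 6400 mg; (b) 274 mg/h

Total Vd = 2.7 × 121 = 326.7 L
LD = Vd · C_target = 326.7 × 19.6 = 6403 mg
Maintenance infusion rate = CL × Css = 14.00 × 19.6 = 274.4 mg/h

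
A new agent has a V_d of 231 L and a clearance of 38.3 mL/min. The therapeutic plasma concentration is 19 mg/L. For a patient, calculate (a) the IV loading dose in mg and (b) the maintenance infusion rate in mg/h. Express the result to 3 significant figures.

(a) 4390 mg; (b) 43.7 mg/h

LD = Vd · C_target = 231.0 × 19 = 4389 mg
CL = 38.3 mL/min × 60/1000 = 2.298 L/h
Maintenance: replace elimination → rate = CL × Css = 2.298 × 19 = 43.66 mg/h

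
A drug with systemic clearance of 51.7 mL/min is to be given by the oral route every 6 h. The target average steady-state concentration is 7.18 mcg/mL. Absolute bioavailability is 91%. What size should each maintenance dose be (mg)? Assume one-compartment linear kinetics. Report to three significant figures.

147 mg

CL = 51.7 mL/min = 51.7 × 0.06 = 3.102 L/h
At steady state, dose per interval replaces the amount cleared in that interval: F·D/τ = CL·Css.
D = CL × Css × τ / F = 3.102 × 7.18 × 6 / 0.91 = 146.9 mg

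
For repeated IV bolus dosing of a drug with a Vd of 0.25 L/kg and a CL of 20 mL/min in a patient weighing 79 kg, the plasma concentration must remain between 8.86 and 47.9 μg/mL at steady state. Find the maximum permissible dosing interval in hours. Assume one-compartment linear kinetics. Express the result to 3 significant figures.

27.8 h

Vd = 0.25 L/kg × 79 kg = 19.75 L
CL = 20 mL/min = 20 × 0.06 = 1.200 L/h
k = CL / Vd = 1.200 / 19.75 = 0.06076 h⁻¹
Between IV bolus doses, concentration decays as C = C₀·e^(−kτ), so C_peak/C_trough = e^(kτ).
τ_max = ln(C_peak/C_trough) / k = ln(47.9/8.86) / 0.06076 = 1.688 / 0.06076 = 27.78 h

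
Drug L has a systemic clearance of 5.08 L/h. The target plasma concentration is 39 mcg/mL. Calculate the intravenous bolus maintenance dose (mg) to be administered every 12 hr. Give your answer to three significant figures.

D = CL × Css × τ = 5.080 × 39 × 12 = 2377 mg

2380 mg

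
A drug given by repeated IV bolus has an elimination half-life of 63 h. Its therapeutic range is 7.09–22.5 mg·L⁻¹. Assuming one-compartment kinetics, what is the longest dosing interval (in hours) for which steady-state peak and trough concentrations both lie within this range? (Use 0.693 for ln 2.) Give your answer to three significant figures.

k = 0.693 / t½ = 0.693 / 63 = 0.01100 h⁻¹
Between IV bolus doses, concentration decays as C = C₀·e^(−kτ), so C_peak/C_trough = e^(kτ).
τ_max = ln(C_peak/C_trough) / k = ln(22.5/7.09) / 0.01100 = 1.155 / 0.01100 = 105.0 h

105 h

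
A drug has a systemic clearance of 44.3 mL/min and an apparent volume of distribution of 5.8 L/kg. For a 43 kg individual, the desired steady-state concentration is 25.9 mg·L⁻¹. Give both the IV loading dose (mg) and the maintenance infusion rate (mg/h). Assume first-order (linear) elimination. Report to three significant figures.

(a) 6460 mg; (b) 68.8 mg/h

Vd(total) = 43 kg × 5.8 L/kg = 249.4 L
Loading: fill Vd to C_target → 249.4 L × 25.9 mg/L = 6459 mg
CL = 44.3 mL/min = 44.3 × 0.06 = 2.658 L/h
Maintenance: replace elimination → rate = CL × Css = 2.658 × 25.9 = 68.84 mg/h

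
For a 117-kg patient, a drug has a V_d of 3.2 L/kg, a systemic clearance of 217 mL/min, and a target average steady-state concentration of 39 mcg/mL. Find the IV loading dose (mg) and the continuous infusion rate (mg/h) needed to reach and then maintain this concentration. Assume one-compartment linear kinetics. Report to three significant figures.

Vd(total) = 117 kg × 3.2 L/kg = 374.4 L
Loading: fill Vd to C_target → 374.4 L × 39 mg/L = 14600 mg
Convert clearance: 217 mL/min × 60 min/h ÷ 1000 mL/L = 13.02 L/h
Infusion rate = 13.02 L/h × 39 mg/L = 507.8 mg/h

(a) 14600 mg; (b) 508 mg/h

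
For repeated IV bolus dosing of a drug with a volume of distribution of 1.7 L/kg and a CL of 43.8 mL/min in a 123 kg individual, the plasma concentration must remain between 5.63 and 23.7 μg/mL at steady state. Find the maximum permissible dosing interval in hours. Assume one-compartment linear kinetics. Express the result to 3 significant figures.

114 h

Total Vd = 1.7 × 123 = 209.1 L
CL = 43.8 mL/min × 60/1000 = 2.628 L/h
k = CL / Vd = 2.628 / 209.1 = 0.01257 h⁻¹
Between IV bolus doses, concentration decays as C = C₀·e^(−kτ), so C_peak/C_trough = e^(kτ).
τ_max = ln(C_peak/C_trough) / k = ln(23.7/5.63) / 0.01257 = 1.437 / 0.01257 = 114.3 h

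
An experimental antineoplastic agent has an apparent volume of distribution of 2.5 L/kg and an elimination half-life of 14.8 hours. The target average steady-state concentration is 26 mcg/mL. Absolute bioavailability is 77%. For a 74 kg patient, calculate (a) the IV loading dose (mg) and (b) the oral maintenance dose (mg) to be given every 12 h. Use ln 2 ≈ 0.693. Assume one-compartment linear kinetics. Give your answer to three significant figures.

(a) 4810 mg; (b) 3510 mg

Total Vd = 2.5 × 74 = 185.0 L
LD = Vd × C = 185.0 × 26 = 4810 mg
CL = 0.693 × Vd / t½ = 0.693 × 185.0 / 14.8 = 8.663 L/h
D = CL × Css × τ / F = 8.663 × 26 × 12 / 0.77 = 3510 mg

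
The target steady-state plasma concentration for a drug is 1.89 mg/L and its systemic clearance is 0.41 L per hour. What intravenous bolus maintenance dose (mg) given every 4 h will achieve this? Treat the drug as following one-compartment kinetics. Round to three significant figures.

At steady state, dose per interval replaces the amount cleared in that interval: D/τ = CL·Css.
D = CL × Css × τ = 0.4100 × 1.89 × 4 = 3.100 mg

3.10 mg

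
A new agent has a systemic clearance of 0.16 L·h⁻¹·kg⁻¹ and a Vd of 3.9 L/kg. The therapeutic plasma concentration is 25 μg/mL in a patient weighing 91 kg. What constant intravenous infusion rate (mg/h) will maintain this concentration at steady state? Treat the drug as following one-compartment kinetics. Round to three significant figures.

CL = 0.16 L·h⁻¹·kg⁻¹ × 91 kg = 14.56 L/h
At steady state, infusion rate equals elimination rate: rate in = CL × Css.
R₀ = 14.56 × 25 = 364.0 mg/h

364 mg/h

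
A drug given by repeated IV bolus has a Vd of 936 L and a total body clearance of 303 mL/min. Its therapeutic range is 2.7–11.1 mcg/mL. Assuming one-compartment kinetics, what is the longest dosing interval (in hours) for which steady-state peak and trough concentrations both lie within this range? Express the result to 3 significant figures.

CL = 303 mL/min = 303 × 0.06 = 18.18 L/h
k = CL / Vd = 18.18 / 936.0 = 0.01942 h⁻¹
Between IV bolus doses, concentration decays as C = C₀·e^(−kτ), so C_peak/C_trough = e^(kτ).
τ_max = ln(C_peak/C_trough) / k = ln(11.1/2.7) / 0.01942 = 1.414 / 0.01942 = 72.81 h

72.8 h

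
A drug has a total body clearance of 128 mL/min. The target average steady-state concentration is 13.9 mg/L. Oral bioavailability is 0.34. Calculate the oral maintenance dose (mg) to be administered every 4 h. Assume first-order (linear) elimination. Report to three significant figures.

Convert clearance: 128 mL/min × 60 min/h ÷ 1000 mL/L = 7.680 L/h
D = CL × Css × τ / F = 7.680 × 13.9 × 4 / 0.34 = 1256 mg

1260 mg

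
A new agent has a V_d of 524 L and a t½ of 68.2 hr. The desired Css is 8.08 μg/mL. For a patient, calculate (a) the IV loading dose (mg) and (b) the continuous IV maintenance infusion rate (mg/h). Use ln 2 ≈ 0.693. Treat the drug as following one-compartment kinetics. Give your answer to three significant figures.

LD = Vd × C = 524.0 × 8.08 = 4234 mg
CL = 0.693 × Vd / t½ = 0.693 × 524.0 / 68.2 = 5.325 L/h
Infusion rate = CL × Css = 5.325 × 8.08 = 43.03 mg/h

(a) 4230 mg; (b) 43.0 mg/h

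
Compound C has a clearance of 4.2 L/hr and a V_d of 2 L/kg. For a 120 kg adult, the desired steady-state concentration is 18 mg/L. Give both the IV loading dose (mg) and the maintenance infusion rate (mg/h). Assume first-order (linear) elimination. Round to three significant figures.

Vd(total) = 120 kg × 2 L/kg = 240.0 L
Loading: fill Vd to C_target → 240.0 L × 18 mg/L = 4320 mg
Maintenance: replace elimination → rate = CL × Css = 4.200 × 18 = 75.60 mg/h

(a) 4320 mg; (b) 75.6 mg/h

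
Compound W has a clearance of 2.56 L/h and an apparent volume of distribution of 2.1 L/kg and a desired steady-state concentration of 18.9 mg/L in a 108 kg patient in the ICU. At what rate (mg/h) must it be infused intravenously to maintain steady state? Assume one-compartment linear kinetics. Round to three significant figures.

48.4 mg/h

At steady state, infusion rate equals elimination rate: rate in = CL × Css.
R₀ = 2.560 × 18.9 = 48.38 mg/h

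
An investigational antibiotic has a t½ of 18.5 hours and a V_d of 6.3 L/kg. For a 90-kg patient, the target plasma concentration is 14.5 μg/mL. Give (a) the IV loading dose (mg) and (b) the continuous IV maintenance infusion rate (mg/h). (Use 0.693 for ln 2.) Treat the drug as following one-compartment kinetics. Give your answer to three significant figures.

(a) 8220 mg; (b) 308 mg/h

Total Vd = 6.3 × 90 = 567.0 L
LD = Vd × C = 567.0 × 14.5 = 8222 mg
CL = 0.693 × Vd / t½ = 0.693 × 567.0 / 18.5 = 21.24 L/h
Infusion rate = CL × Css = 21.24 × 14.5 = 308.0 mg/h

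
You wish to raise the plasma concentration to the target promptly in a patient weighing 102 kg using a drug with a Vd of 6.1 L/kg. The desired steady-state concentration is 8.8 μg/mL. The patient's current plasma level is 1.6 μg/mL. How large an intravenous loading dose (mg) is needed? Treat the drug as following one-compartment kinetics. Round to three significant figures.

Total Vd = 6.1 × 102 = 622.2 L
The loading dose fills Vd to the target concentration.
Concentration deficit ΔC = 8.8 − 1.6 = 7.200 mg/L
LD = Vd × ΔC = 622.2 × 7.200 = 4480 mg

4480 mg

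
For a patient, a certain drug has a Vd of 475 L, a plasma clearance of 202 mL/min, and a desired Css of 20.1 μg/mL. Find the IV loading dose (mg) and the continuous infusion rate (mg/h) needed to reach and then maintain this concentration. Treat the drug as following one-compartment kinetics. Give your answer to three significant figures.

Loading: fill Vd to C_target → 475.0 L × 20.1 mg/L = 9548 mg
Convert clearance: 202 mL/min × 60 min/h ÷ 1000 mL/L = 12.12 L/h
Maintenance infusion rate = CL × Css = 12.12 × 20.1 = 243.6 mg/h

(a) 9550 mg; (b) 244 mg/h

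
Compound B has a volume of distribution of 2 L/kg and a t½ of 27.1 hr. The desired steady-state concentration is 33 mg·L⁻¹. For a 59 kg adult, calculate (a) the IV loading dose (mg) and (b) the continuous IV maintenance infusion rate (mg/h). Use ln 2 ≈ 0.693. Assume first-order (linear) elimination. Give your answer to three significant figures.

Vd(total) = 59 kg × 2 L/kg = 118.0 L
LD = Vd × C = 118.0 × 33 = 3894 mg
CL = 0.693 × Vd / t½ = 0.693 × 118.0 / 27.1 = 3.017 L/h
Infusion rate = CL × Css = 3.017 × 33 = 99.56 mg/h

(a) 3890 mg; (b) 99.6 mg/h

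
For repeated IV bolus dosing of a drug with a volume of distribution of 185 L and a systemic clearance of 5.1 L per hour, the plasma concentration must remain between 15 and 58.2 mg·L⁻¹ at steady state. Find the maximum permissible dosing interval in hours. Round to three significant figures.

49.2 h

k = CL / Vd = 5.100 / 185.0 = 0.02757 h⁻¹
Between IV bolus doses, concentration decays as C = C₀·e^(−kτ), so C_peak/C_trough = e^(kτ).
τ_max = ln(C_peak/C_trough) / k = ln(58.2/15) / 0.02757 = 1.356 / 0.02757 = 49.18 h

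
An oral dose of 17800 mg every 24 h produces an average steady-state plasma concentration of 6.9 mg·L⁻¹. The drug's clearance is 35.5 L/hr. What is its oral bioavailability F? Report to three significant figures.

F·D/τ = CL·Css at steady state → F = CL·Css·τ / D.
F = 35.5 × 6.9 × 24 / 17800 = 0.330

0.330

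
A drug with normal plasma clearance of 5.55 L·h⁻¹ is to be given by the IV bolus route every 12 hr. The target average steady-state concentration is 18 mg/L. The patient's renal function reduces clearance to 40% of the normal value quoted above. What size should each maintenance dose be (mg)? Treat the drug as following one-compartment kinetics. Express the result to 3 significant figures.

480 mg

Patient clearance = 0.4 × 5.550 = 2.220 L/h
At steady state, dose per interval replaces the amount cleared in that interval: D/τ = CL·Css.
D = CL × Css × τ = 2.220 × 18 × 12 = 479.5 mg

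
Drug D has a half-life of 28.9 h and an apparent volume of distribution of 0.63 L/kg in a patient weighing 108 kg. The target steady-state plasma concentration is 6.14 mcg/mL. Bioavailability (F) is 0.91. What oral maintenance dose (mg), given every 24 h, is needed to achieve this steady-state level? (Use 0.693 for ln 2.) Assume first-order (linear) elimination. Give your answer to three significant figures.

264 mg

Vd = 0.63 L/kg × 108 kg = 68.04 L
k = 0.693/28.9 = 0.02398 h⁻¹, so CL = k·Vd = 0.02398 × 68.04 = 1.632 L/h
D = CL × Css × τ / F = 1.632 × 6.14 × 24 / 0.91 = 264.3 mg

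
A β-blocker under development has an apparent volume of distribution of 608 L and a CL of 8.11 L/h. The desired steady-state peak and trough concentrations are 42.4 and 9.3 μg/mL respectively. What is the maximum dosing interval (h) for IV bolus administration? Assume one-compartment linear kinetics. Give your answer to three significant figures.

114 h

k = CL / Vd = 8.110 / 608.0 = 0.01334 h⁻¹
Between IV bolus doses, concentration decays as C = C₀·e^(−kτ), so C_peak/C_trough = e^(kτ).
τ_max = ln(C_peak/C_trough) / k = ln(42.4/9.3) / 0.01334 = 1.517 / 0.01334 = 113.7 h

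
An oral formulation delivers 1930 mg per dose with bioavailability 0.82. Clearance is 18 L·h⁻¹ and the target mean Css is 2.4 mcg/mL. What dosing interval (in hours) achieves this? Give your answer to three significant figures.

36.6 h

F·D/τ = CL·Css → τ = F·D / (CL·Css).
τ = 0.82 × 1930 / (18 × 2.4) = 36.63 h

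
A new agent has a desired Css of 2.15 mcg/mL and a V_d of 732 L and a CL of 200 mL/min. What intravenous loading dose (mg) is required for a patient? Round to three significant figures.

1570 mg

The loading dose fills Vd to the target concentration; clearance is irrelevant here.
LD = Vd × C = 732.0 × 2.150 = 1574 mg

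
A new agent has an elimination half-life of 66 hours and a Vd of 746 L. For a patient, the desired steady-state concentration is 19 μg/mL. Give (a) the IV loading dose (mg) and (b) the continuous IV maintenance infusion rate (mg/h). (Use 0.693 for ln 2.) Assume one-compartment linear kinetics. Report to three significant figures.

LD = Vd × C = 746.0 × 19 = 14170 mg
CL = 0.693 × Vd / t½ = 0.693 × 746.0 / 66 = 7.833 L/h
Infusion rate = CL × Css = 7.833 × 19 = 148.8 mg/h

(a) 14200 mg; (b) 149 mg/h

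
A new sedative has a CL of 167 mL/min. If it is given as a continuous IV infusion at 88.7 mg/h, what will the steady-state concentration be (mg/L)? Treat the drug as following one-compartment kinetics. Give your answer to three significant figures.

8.85 mg/L

CL = 167 mL/min = 167 × 0.06 = 10.02 L/h
Css = rate / CL = 88.7 / 10.02 = 8.852 mg/L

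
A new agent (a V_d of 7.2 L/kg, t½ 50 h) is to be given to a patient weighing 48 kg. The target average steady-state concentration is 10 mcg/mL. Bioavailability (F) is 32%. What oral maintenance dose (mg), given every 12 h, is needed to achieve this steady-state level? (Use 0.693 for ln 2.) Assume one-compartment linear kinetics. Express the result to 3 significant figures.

1800 mg

Total Vd = 7.2 × 48 = 345.6 L
CL = ln 2 · Vd / t½ = 0.693 × 345.6 / 50 = 4.790 L/h
D = CL × Css × τ / F = 4.790 × 10 × 12 / 0.32 = 1796 mg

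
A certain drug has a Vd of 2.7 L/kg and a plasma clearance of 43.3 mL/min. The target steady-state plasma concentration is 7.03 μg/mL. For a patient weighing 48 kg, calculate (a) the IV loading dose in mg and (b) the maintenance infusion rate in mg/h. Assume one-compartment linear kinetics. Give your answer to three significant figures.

Vd(total) = 48 kg × 2.7 L/kg = 129.6 L
LD = Vd · C_target = 129.6 × 7.03 = 911.1 mg
Convert clearance: 43.3 mL/min × 60 min/h ÷ 1000 mL/L = 2.598 L/h
Infusion rate = 2.598 L/h × 7.03 mg/L = 18.26 mg/h

(a) 911 mg; (b) 18.3 mg/h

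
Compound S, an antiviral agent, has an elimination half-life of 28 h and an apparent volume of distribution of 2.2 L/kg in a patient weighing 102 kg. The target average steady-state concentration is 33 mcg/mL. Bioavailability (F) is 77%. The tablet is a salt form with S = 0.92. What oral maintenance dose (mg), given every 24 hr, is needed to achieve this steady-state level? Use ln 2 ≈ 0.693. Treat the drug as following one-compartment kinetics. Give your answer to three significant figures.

Vd(total) = 102 kg × 2.2 L/kg = 224.4 L
CL = 0.693 × Vd / t½ = 0.693 × 224.4 / 28 = 5.554 L/h
D = CL × Css × τ / F / S = 5.554 × 33 × 24 / 0.77 / 0.92 = 6209 mg

6210 mg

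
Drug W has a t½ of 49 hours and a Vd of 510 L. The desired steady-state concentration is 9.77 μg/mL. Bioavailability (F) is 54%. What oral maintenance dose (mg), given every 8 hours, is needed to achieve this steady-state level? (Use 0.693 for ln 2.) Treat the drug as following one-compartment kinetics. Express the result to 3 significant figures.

CL = 0.693 × Vd / t½ = 0.693 × 510.0 / 49 = 7.213 L/h
D = CL × Css × τ / F = 7.213 × 9.77 × 8 / 0.54 = 1044 mg

1040 mg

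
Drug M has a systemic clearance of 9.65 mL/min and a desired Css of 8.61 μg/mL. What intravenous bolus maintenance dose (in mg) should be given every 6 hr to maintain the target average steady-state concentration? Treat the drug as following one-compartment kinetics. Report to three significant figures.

CL = 9.65 mL/min = 9.65 × 0.06 = 0.5790 L/h
At steady state, dose per interval replaces the amount cleared in that interval: D/τ = CL·Css.
D = CL × Css × τ = 0.5790 × 8.61 × 6 = 29.91 mg

29.9 mg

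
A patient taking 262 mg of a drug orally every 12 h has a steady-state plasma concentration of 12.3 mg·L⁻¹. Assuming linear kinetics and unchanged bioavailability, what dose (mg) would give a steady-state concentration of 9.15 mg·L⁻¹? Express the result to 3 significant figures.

195 mg

With linear kinetics, Css is proportional to dose rate (D/τ) at fixed clearance.
D₂ = D₁ × (Css,target / Css,current) = 262 × 9.15/12.3 = 194.9 mg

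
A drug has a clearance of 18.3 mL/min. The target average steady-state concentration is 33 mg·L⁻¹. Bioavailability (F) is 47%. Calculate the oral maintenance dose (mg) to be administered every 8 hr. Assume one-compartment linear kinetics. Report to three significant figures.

617 mg

CL = 18.3 mL/min = 18.3 × 0.06 = 1.098 L/h
D = CL × Css × τ / F = 1.098 × 33 × 8 / 0.47 = 616.7 mg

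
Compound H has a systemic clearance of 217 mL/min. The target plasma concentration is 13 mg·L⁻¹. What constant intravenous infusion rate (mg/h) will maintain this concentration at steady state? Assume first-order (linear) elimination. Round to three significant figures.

169 mg/h

CL = 217 mL/min = 217 × 0.06 = 13.02 L/h
Rate = CL × Css = 13.02 × 13 = 169.3 mg/h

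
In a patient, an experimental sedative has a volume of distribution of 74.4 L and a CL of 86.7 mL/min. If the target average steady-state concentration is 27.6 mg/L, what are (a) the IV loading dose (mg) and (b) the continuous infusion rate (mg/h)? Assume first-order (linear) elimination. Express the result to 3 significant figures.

Loading: fill Vd to C_target → 74.40 L × 27.6 mg/L = 2053 mg
CL = 86.7 mL/min = 86.7 × 0.06 = 5.202 L/h
Maintenance: replace elimination → rate = CL × Css = 5.202 × 27.6 = 143.6 mg/h

(a) 2050 mg; (b) 144 mg/h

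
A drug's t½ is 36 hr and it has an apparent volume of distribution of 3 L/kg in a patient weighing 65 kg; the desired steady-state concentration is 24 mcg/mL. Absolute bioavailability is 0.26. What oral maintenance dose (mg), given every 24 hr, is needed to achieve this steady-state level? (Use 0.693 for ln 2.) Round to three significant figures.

Total Vd = 3 × 65 = 195.0 L
CL = ln 2 · Vd / t½ = 0.693 × 195.0 / 36 = 3.754 L/h
D = CL × Css × τ / F = 3.754 × 24 × 24 / 0.26 = 8317 mg

8320 mg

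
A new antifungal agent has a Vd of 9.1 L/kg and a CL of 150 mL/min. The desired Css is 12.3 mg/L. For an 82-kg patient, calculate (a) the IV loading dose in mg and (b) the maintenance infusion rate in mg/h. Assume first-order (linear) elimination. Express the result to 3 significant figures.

(a) 9180 mg; (b) 111 mg/h

Total Vd = 9.1 × 82 = 746.2 L
LD = Vd · C_target = 746.2 × 12.3 = 9178 mg
Convert clearance: 150 mL/min × 60 min/h ÷ 1000 mL/L = 9.000 L/h
Maintenance infusion rate = CL × Css = 9.000 × 12.3 = 110.7 mg/h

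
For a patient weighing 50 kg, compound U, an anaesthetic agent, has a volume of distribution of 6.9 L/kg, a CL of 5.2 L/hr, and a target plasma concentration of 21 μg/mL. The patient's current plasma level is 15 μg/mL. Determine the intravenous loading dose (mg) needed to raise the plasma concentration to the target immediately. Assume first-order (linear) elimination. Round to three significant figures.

2070 mg

Vd = 6.9 L/kg × 50 kg = 345.0 L
Concentration deficit ΔC = 21 − 15 = 6.000 mg/L
LD = Vd × ΔC = 345.0 × 6.000 = 2070 mg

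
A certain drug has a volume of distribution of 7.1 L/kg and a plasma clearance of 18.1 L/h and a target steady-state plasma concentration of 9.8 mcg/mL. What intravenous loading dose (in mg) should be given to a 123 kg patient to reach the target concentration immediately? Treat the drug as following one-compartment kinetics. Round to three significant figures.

Vd(total) = 123 kg × 7.1 L/kg = 873.3 L
The loading dose fills Vd to the target concentration.
LD = Vd × C = 873.3 × 9.800 = 8558 mg

8560 mg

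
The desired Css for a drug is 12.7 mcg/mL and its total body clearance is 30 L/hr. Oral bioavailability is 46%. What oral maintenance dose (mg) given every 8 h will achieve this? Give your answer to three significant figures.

6630 mg

D = CL × Css × τ / F = 30.00 × 12.7 × 8 / 0.46 = 6626 mg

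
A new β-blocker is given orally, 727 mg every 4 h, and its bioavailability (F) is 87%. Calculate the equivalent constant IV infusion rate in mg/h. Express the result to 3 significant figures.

158 mg/h

Equivalent systemic input: infusion rate = F·D/τ.
Rate = 0.87 × 727 / 4 = 158.1 mg/h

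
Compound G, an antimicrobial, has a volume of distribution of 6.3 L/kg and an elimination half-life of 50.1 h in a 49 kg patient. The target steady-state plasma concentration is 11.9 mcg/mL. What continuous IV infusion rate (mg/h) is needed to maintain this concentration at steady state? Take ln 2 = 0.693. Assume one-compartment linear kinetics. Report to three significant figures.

Total Vd = 6.3 × 49 = 308.7 L
k = 0.693/50.1 = 0.01383 h⁻¹, so CL = k·Vd = 0.01383 × 308.7 = 4.269 L/h
Infusion rate = CL × Css = 4.269 × 11.9 = 50.80 mg/h

50.8 mg/h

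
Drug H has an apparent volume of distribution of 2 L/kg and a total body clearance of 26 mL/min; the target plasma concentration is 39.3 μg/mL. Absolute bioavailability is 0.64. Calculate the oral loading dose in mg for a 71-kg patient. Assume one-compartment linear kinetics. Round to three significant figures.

Vd = 2 L/kg × 71 kg = 142.0 L
LD is governed by Vd — clearance does not enter the loading-dose calculation.
LD = Vd × C / F = 142.0 × 39.30 / 0.64 = 8720 mg

8720 mg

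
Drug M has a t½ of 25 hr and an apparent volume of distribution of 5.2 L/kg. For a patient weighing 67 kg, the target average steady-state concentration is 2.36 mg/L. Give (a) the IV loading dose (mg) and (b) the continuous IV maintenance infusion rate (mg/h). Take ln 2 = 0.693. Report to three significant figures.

(a) 822 mg; (b) 22.8 mg/h

Vd(total) = 67 kg × 5.2 L/kg = 348.4 L
LD = Vd × C = 348.4 × 2.36 = 822.2 mg
CL = 0.693 × Vd / t½ = 0.693 × 348.4 / 25 = 9.658 L/h
Infusion rate = CL × Css = 9.658 × 2.36 = 22.79 mg/h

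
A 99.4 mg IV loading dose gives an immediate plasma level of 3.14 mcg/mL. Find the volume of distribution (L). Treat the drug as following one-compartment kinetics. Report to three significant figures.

31.7 L

Immediately after an IV bolus, C₀ = Dose / Vd, so Vd = Dose / C₀.
Vd = 99.4 / 3.14 = 31.66 L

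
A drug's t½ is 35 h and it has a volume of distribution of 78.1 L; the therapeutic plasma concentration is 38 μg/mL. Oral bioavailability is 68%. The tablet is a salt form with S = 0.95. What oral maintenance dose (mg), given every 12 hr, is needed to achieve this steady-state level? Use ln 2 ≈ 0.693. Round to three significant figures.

1090 mg

CL = 0.693 × Vd / t½ = 0.693 × 78.10 / 35 = 1.546 L/h
D = CL × Css × τ / F / S = 1.546 × 38 × 12 / 0.68 / 0.95 = 1091 mg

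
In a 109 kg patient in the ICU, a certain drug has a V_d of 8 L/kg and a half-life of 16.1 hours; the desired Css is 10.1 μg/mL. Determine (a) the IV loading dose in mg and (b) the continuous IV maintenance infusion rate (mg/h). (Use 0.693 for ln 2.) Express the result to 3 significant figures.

Total Vd = 8 × 109 = 872.0 L
LD = Vd × C = 872.0 × 10.1 = 8807 mg
CL = 0.693 × Vd / t½ = 0.693 × 872.0 / 16.1 = 37.53 L/h
Infusion rate = CL × Css = 37.53 × 10.1 = 379.1 mg/h

(a) 8810 mg; (b) 379 mg/h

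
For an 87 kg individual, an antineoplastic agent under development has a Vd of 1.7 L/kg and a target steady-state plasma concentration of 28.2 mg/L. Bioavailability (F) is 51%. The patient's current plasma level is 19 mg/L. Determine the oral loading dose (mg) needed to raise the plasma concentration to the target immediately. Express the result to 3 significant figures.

2670 mg

Vd = 1.7 L/kg × 87 kg = 147.9 L
Concentration deficit ΔC = 28.2 − 19 = 9.200 mg/L
LD = Vd × ΔC / F = 147.9 × 9.200 / 0.51 = 2668 mg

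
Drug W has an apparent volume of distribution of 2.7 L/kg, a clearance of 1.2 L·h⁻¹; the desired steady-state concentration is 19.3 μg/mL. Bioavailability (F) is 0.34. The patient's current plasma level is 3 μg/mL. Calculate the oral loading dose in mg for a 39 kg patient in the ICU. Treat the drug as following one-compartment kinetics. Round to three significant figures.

Vd(total) = 39 kg × 2.7 L/kg = 105.3 L
Concentration deficit ΔC = 19.3 − 3 = 16.30 mg/L
LD = Vd × ΔC / F = 105.3 × 16.30 / 0.34 = 5048 mg

5050 mg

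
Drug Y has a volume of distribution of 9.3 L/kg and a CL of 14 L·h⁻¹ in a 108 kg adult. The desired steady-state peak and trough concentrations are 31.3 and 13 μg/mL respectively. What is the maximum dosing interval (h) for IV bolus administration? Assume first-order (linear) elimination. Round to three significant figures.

63.0 h

Vd(total) = 108 kg × 9.3 L/kg = 1004 L
k = CL / Vd = 14.00 / 1004 = 0.01394 h⁻¹
Between IV bolus doses, concentration decays as C = C₀·e^(−kτ), so C_peak/C_trough = e^(kτ).
τ_max = ln(C_peak/C_trough) / k = ln(31.3/13) / 0.01394 = 0.8787 / 0.01394 = 63.03 h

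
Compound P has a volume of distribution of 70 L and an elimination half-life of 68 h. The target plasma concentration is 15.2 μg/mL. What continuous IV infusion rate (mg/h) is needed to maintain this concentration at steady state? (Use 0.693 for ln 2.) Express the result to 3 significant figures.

10.8 mg/h

CL = ln 2 · Vd / t½ = 0.693 × 70.00 / 68 = 0.7134 L/h
Infusion rate = CL × Css = 0.7134 × 15.2 = 10.84 mg/h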